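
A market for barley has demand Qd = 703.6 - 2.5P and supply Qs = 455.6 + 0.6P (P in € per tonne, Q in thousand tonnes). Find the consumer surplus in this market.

Consumer surplus = 50722.592

The market clears where 703.6 - 2.5P = 455.6 + 0.6P. Rearranging, 3.1P = 248, hence P* = 80.
Then Q* = 703.6 - 2.5(80) = 503.6.
Demand choke price (Qd = 0): P = 703.6/2.5 = 281.44. Consumer surplus = ½ × (281.44 - 80) × 503.6 = 50722.592.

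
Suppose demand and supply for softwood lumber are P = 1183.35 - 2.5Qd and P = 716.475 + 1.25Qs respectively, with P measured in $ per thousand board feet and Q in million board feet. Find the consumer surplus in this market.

In direct form, Qd = 473.34 - 0.4P and Qs = -573.18 + 0.8P.
At equilibrium Qd = Qs, so 473.34 - 0.4P = -573.18 + 0.8P; collecting terms, 1046.52 = 1.2P and P* = 872.1.
From the demand curve, Q* = 473.34 - 0.4(872.1) = 124.5.
Demand choke price (Qd = 0): P = 473.34/0.4 = 1183.35. Consumer surplus = ½ × (1183.35 - 872.1) × 124.5 = 19375.3125.

Consumer surplus = 19375.3125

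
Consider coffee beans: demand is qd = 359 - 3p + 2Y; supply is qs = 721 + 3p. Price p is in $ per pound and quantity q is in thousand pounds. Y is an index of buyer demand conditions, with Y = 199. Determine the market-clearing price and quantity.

p* = 6, q* = 739

With Y = 199, demand is qd = 757 - 3p.
At equilibrium qd = qs, so 757 - 3p = 721 + 3p; collecting terms, 36 = 6p and p* = 6.
Substitute back: q* = 757 - 3(6) = 739.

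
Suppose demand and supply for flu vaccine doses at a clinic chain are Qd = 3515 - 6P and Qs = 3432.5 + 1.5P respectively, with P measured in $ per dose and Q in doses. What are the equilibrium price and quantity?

Equating demand and supply, 3515 - 6P = 3432.5 + 1.5P gives 7.5P = 82.5, so P* = 11.
Substitute back: Q* = 3515 - 6(11) = 3449.

P* = 11, Q* = 3449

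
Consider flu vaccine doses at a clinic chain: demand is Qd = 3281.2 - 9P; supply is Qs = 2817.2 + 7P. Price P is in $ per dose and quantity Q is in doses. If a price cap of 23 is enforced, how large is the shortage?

At P = 23: Qd = 3074.2 and Qs = 2978.2.
Shortage = Qd - Qs = 3074.2 - 2978.2 = 96.

Shortage = 96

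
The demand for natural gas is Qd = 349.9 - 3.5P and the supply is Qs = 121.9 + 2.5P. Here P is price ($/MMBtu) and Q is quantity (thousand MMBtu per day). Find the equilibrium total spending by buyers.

Total spending by buyers = 8242.2

At equilibrium Qd = Qs, so 349.9 - 3.5P = 121.9 + 2.5P; collecting terms, 228 = 6P and P* = 38.
Substitute back: Q* = 349.9 - 3.5(38) = 216.9.
Total spending by buyers = P* × Q* = 38 × 216.9 = 8242.2.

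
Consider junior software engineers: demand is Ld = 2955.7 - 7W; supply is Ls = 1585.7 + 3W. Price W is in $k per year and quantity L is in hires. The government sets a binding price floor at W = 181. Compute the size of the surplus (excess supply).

With W fixed at 181, quantity demanded is 1688.7 and quantity supplied is 2128.7.
Surplus = Ls - Ld = 2128.7 - 1688.7 = 440.

Surplus = 440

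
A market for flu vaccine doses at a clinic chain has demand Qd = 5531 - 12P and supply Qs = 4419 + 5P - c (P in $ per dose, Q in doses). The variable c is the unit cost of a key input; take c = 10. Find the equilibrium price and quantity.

With c = 10, supply is Qs = 4409 + 5P.
At equilibrium Qd = Qs, so 5531 - 12P = 4409 + 5P; collecting terms, 1122 = 17P and P* = 66.
From the demand curve, Q* = 5531 - 12(66) = 4739.

P* = 66, Q* = 4739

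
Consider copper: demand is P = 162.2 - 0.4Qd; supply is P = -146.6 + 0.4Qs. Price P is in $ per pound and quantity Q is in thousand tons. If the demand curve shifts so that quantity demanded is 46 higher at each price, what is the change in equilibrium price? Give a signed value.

Solving each curve for Q: Qd = 405.5 - 2.5P and Qs = 366.5 + 2.5P.
Set Qd = Qs: 405.5 - 2.5P = 366.5 + 2.5P, so 39 = 5P and P* = 7.8.
Plugging P* into demand: Q* = 405.5 - 2.5(7.8) = 386.
After the shift, demand is Qd = 451.5 - 2.5P.
The new intersection has 85 = 5P, i.e. P = 17, Q = 409.
ΔP = 17 - 7.8 = 9.2.

ΔP = 9.2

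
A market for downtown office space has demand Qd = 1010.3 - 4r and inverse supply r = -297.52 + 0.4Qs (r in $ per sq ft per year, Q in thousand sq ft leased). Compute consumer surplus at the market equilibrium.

Consumer surplus = 89527.96125

Inverting to quantity form: Qs = 743.8 + 2.5r.
Equating demand and supply, 1010.3 - 4r = 743.8 + 2.5r gives 6.5r = 266.5, so r* = 41.
Substitute back: Q* = 1010.3 - 4(41) = 846.3.
Demand choke price (Qd = 0): r = 1010.3/4 = 252.575. Consumer surplus = ½ × (252.575 - 41) × 846.3 = 89527.96125.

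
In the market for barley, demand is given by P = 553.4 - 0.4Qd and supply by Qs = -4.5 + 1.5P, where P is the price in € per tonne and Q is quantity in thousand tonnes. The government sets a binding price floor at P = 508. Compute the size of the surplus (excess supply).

Surplus = 644

Solving each curve for Q: Qd = 1383.5 - 2.5P.
Evaluating both curves at the floor price 508 gives Qd = 113.5, Qs = 757.5.
Surplus = Qs - Qd = 757.5 - 113.5 = 644.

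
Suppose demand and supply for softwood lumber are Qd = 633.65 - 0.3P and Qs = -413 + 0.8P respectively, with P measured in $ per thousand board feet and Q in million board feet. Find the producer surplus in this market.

Producer surplus = 75777.025

At equilibrium Qd = Qs, so 633.65 - 0.3P = -413 + 0.8P; collecting terms, 1046.65 = 1.1P and P* = 951.5.
From the demand curve, Q* = 633.65 - 0.3(951.5) = 348.2.
Supply choke price (Qs = 0): P = 516.25. Producer surplus = ½ × (951.5 - 516.25) × 348.2 = 75777.025.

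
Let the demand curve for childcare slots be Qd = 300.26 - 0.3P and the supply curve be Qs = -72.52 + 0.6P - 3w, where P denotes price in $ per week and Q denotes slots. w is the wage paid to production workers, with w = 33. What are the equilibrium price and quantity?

P* = 524.2, Q* = 143

With w = 33, supply is Qs = -171.52 + 0.6P.
Set Qd = Qs: 300.26 - 0.3P = -171.52 + 0.6P, so 471.78 = 0.9P and P* = 524.2.
Plugging P* into demand: Q* = 300.26 - 0.3(524.2) = 143.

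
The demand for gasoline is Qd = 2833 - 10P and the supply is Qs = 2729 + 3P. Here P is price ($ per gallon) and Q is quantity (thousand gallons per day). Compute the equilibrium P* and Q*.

P* = 8, Q* = 2753

The market clears where 2833 - 10P = 2729 + 3P. Rearranging, 13P = 104, hence P* = 8.
Then Q* = 2833 - 10(8) = 2753.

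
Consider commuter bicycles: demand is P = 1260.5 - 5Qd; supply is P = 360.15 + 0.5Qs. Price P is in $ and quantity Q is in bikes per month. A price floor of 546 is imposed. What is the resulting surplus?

Rewriting in direct form: Qd = 252.1 - 0.2P and Qs = -720.3 + 2P.
Evaluating both curves at the floor price 546 gives Qd = 142.9, Qs = 371.7.
Surplus = Qs - Qd = 371.7 - 142.9 = 228.8.

Surplus = 228.8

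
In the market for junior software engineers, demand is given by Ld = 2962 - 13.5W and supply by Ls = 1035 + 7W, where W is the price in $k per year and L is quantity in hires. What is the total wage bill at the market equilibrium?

Equating demand and supply, 2962 - 13.5W = 1035 + 7W gives 20.5W = 1927, so W* = 94.
From the demand curve, L* = 2962 - 13.5(94) = 1693.
The total wage bill = W* × L* = 94 × 1693 = 159142.

The total wage bill = 159142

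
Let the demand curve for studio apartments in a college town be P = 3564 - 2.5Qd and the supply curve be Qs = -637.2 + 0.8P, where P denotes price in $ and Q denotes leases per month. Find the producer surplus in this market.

Producer surplus = 340402.5

In direct form, Qd = 1425.6 - 0.4P.
The market clears where 1425.6 - 0.4P = -637.2 + 0.8P. Rearranging, 1.2P = 2062.8, hence P* = 1719.
Substitute back: Q* = 1425.6 - 0.4(1719) = 738.
Supply choke price (Qs = 0): P = 796.5. Producer surplus = ½ × (1719 - 796.5) × 738 = 340402.5.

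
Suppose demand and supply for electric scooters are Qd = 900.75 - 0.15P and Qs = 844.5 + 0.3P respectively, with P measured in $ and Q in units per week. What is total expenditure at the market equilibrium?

Equating demand and supply, 900.75 - 0.15P = 844.5 + 0.3P gives 0.45P = 56.25, so P* = 125.
Then Q* = 900.75 - 0.15(125) = 882.
Total expenditure = P* × Q* = 125 × 882 = 110250.

Total expenditure = 110250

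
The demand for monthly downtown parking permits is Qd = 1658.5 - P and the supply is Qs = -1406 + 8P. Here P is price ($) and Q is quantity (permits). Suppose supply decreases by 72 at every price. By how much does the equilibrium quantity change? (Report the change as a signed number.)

Equating demand and supply, 1658.5 - P = -1406 + 8P gives 9P = 3064.5, so P* = 340.5.
From the demand curve, Q* = 1658.5 - 340.5 = 1318.
After the shift, supply is Qs = -1478 + 8P.
New equilibrium: 3136.5 = 9P, so P = 348.5 and Q = 1310.
ΔQ = 1310 - 1318 = -8.

ΔQ = -8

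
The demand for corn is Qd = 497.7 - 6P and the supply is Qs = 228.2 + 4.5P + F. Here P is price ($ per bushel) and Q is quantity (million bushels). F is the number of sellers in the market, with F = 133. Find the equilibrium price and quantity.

P* = 13, Q* = 419.7

With F = 133, supply is Qs = 361.2 + 4.5P.
The market clears where 497.7 - 6P = 361.2 + 4.5P. Rearranging, 10.5P = 136.5, hence P* = 13.
Substitute back: Q* = 497.7 - 6(13) = 419.7.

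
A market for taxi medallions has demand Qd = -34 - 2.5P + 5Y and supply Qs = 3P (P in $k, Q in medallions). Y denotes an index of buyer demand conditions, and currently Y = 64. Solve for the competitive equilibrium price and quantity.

P* = 52, Q* = 156

With Y = 64, demand is Qd = 286 - 2.5P.
Equating demand and supply, 286 - 2.5P = 3P gives 5.5P = 286, so P* = 52.
Then Q* = 286 - 2.5(52) = 156.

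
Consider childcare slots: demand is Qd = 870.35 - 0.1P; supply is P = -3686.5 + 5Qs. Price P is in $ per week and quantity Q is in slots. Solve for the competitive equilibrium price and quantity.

P* = 443.5, Q* = 826

Rewriting in direct form: Qs = 737.3 + 0.2P.
The market clears where 870.35 - 0.1P = 737.3 + 0.2P. Rearranging, 0.3P = 133.05, hence P* = 443.5.
From the demand curve, Q* = 870.35 - 0.1(443.5) = 826.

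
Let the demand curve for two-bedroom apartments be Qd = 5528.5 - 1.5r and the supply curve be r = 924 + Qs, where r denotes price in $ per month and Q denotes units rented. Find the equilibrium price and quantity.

r* = 2581, Q* = 1657

In direct form, Qs = -924 + r.
At equilibrium Qd = Qs, so 5528.5 - 1.5r = -924 + r; collecting terms, 6452.5 = 2.5r and r* = 2581.
Plugging r* into demand: Q* = 5528.5 - 1.5(2581) = 1657.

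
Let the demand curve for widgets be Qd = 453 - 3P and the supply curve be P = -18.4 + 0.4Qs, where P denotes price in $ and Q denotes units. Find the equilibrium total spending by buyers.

Total spending by buyers = 17094

In direct form, Qs = 46 + 2.5P.
At equilibrium Qd = Qs, so 453 - 3P = 46 + 2.5P; collecting terms, 407 = 5.5P and P* = 74.
From the demand curve, Q* = 453 - 3(74) = 231.
Total spending by buyers = P* × Q* = 74 × 231 = 17094.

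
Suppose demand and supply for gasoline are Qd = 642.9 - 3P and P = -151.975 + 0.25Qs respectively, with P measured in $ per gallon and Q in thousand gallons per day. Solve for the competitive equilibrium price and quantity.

Rewriting in direct form: Qs = 607.9 + 4P.
The market clears where 642.9 - 3P = 607.9 + 4P. Rearranging, 7P = 35, hence P* = 5.
Then Q* = 642.9 - 3(5) = 627.9.

P* = 5, Q* = 627.9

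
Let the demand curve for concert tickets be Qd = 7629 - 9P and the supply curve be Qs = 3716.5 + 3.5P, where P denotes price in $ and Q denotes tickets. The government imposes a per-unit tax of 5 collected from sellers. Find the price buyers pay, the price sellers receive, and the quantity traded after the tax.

The tax drives a wedge P_b - P_s = 5. Substituting P_s = P_b - 5 into supply: Qs = 3699 + 3.5P_b.
Set Qd = Qs: 7629 - 9P_b = 3699 + 3.5P_b, so 3930 = 12.5P_b and P_b = 314.4.
So P_s = 309.4 and the quantity traded is Q = 7629 - 9(314.4) = 4799.4.

P_b = 314.4, P_s = 309.4, Q = 4799.4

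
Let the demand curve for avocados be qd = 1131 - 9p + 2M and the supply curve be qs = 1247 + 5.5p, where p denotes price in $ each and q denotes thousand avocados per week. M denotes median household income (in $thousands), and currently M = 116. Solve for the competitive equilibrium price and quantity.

With M = 116, demand is qd = 1363 - 9p.
At equilibrium qd = qs, so 1363 - 9p = 1247 + 5.5p; collecting terms, 116 = 14.5p and p* = 8.
From the demand curve, q* = 1363 - 9(8) = 1291.

p* = 8, q* = 1291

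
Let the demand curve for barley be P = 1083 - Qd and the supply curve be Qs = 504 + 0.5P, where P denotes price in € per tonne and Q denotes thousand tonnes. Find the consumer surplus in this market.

Consumer surplus = 242904.5

In direct form, Qd = 1083 - P.
The market clears where 1083 - P = 504 + 0.5P. Rearranging, 1.5P = 579, hence P* = 386.
Substitute back: Q* = 1083 - 386 = 697.
Demand choke price (Qd = 0): P = 1083. Consumer surplus = ½ × (1083 - 386) × 697 = 242904.5.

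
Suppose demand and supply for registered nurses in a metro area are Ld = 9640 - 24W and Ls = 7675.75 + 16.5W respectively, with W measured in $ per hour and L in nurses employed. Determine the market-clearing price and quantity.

W* = 48.5, L* = 8476

Equating demand and supply, 9640 - 24W = 7675.75 + 16.5W gives 40.5W = 1964.25, so W* = 48.5.
From the demand curve, L* = 9640 - 24(48.5) = 8476.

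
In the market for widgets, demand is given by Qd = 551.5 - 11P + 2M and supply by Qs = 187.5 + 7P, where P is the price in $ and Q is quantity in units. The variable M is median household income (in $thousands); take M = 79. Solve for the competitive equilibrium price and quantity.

With M = 79, demand is Qd = 709.5 - 11P.
At equilibrium Qd = Qs, so 709.5 - 11P = 187.5 + 7P; collecting terms, 522 = 18P and P* = 29.
Then Q* = 709.5 - 11(29) = 390.5.

P* = 29, Q* = 390.5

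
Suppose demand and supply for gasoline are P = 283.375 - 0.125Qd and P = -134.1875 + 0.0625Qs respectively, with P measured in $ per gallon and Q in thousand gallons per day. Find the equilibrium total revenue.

Total revenue = 11135

In direct form, Qd = 2267 - 8P and Qs = 2147 + 16P.
Equating demand and supply, 2267 - 8P = 2147 + 16P gives 24P = 120, so P* = 5.
Substitute back: Q* = 2267 - 8(5) = 2227.
Total revenue = P* × Q* = 5 × 2227 = 11135.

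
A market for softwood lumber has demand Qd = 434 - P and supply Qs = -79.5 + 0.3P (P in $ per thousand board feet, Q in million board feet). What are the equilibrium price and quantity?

Equating demand and supply, 434 - P = -79.5 + 0.3P gives 1.3P = 513.5, so P* = 395.
Plugging P* into demand: Q* = 434 - 395 = 39.

P* = 395, Q* = 39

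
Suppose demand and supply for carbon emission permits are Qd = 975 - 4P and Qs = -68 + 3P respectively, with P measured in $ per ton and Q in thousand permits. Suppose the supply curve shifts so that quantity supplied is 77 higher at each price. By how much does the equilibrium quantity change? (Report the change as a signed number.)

ΔQ = 44

Set Qd = Qs: 975 - 4P = -68 + 3P, so 1043 = 7P and P* = 149.
Then Q* = 975 - 4(149) = 379.
After the shift, supply is Qs = 9 + 3P.
New equilibrium: 966 = 7P, so P = 138 and Q = 423.
ΔQ = 423 - 379 = 44.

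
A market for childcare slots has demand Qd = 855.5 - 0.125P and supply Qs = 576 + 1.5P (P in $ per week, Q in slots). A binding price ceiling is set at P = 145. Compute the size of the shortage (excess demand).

At P = 145: Qd = 837.375 and Qs = 793.5.
Shortage = Qd - Qs = 837.375 - 793.5 = 43.875.

Shortage = 43.875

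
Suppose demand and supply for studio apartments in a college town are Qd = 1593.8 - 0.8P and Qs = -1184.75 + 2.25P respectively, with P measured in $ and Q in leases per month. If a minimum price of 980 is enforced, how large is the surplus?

Surplus = 210.45

With P fixed at 980, quantity demanded is 809.8 and quantity supplied is 1020.25.
Surplus = Qs - Qd = 1020.25 - 809.8 = 210.45.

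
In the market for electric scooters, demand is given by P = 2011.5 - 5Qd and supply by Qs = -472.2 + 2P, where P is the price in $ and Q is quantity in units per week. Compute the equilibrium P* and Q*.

P* = 397.5, Q* = 322.8

Rewriting in direct form: Qd = 402.3 - 0.2P.
Equating demand and supply, 402.3 - 0.2P = -472.2 + 2P gives 2.2P = 874.5, so P* = 397.5.
Plugging P* into demand: Q* = 402.3 - 0.2(397.5) = 322.8.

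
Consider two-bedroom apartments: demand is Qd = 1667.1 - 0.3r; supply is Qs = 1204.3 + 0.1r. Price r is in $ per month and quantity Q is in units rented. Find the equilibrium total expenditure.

Total expenditure = 1527240

The market clears where 1667.1 - 0.3r = 1204.3 + 0.1r. Rearranging, 0.4r = 462.8, hence r* = 1157.
Then Q* = 1667.1 - 0.3(1157) = 1320.
Total expenditure = r* × Q* = 1157 × 1320 = 1527240.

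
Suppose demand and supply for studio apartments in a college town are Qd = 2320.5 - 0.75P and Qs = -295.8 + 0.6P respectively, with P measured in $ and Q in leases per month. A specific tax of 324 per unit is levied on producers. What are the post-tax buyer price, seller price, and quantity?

P_b = 2082, P_s = 1758, Q = 759

The tax drives a wedge P_b - P_s = 324. Substituting P_s = P_b - 324 into supply: Qs = -490.2 + 0.6P_b.
Market clearing requires 2320.5 - 0.75P_b = -490.2 + 0.6P_b; hence 2810.7 = 1.35P_b and P_b = 2082.
Then P_s = 2082 - 324 = 1758 and Q = 2320.5 - 0.75(2082) = 759.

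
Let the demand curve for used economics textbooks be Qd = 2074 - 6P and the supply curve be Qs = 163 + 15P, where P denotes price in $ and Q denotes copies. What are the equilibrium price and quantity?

Equating demand and supply, 2074 - 6P = 163 + 15P gives 21P = 1911, so P* = 91.
Plugging P* into demand: Q* = 2074 - 6(91) = 1528.

P* = 91, Q* = 1528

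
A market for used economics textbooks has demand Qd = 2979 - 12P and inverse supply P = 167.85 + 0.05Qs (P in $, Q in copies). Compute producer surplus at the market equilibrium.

Producer surplus = 9090.225

Inverting to quantity form: Qs = -3357 + 20P.
Set Qd = Qs: 2979 - 12P = -3357 + 20P, so 6336 = 32P and P* = 198.
Plugging P* into demand: Q* = 2979 - 12(198) = 603.
Supply choke price (Qs = 0): P = 167.85. Producer surplus = ½ × (198 - 167.85) × 603 = 9090.225.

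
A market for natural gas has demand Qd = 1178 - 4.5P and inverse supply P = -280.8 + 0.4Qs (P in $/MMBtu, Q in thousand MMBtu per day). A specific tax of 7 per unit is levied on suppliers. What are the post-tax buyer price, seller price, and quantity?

P_b = 70.5, P_s = 63.5, Q = 860.75

Rewriting in direct form: Qs = 702 + 2.5P.
Suppliers keep P_s = P_b - 7 per unit, so supply in terms of the buyer price is Qs = 684.5 + 2.5P_b.
Market clearing requires 1178 - 4.5P_b = 684.5 + 2.5P_b; hence 493.5 = 7P_b and P_b = 70.5.
So P_s = 63.5 and the quantity traded is Q = 1178 - 4.5(70.5) = 860.75.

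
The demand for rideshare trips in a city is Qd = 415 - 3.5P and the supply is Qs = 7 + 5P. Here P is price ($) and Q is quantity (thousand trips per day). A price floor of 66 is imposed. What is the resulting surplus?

Surplus = 153

At P = 66: Qd = 184 and Qs = 337.
Surplus = Qs - Qd = 337 - 184 = 153.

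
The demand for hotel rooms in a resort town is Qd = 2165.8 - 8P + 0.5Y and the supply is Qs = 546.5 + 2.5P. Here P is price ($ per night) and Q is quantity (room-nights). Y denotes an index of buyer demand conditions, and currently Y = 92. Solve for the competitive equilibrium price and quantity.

P* = 158.6, Q* = 943

With Y = 92, demand is Qd = 2211.8 - 8P.
At equilibrium Qd = Qs, so 2211.8 - 8P = 546.5 + 2.5P; collecting terms, 1665.3 = 10.5P and P* = 158.6.
From the demand curve, Q* = 2211.8 - 8(158.6) = 943.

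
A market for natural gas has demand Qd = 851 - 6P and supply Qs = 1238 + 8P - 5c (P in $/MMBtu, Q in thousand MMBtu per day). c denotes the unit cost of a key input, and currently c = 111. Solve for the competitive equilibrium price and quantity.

With c = 111, supply is Qs = 683 + 8P.
Equating demand and supply, 851 - 6P = 683 + 8P gives 14P = 168, so P* = 12.
Then Q* = 851 - 6(12) = 779.

P* = 12, Q* = 779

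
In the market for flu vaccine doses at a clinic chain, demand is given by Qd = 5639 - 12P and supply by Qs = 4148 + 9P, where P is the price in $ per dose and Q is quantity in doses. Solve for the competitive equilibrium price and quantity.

P* = 71, Q* = 4787

Equating demand and supply, 5639 - 12P = 4148 + 9P gives 21P = 1491, so P* = 71.
From the demand curve, Q* = 5639 - 12(71) = 4787.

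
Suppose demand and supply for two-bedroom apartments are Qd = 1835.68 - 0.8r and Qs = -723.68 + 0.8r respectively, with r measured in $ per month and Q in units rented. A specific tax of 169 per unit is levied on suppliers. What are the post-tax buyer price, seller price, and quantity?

With a tax of 169 on suppliers, they supply based on the net price r_s = r_b - 169, so Qs = -858.88 + 0.8r_b.
Set Qd = Qs: 1835.68 - 0.8r_b = -858.88 + 0.8r_b, so 2694.56 = 1.6r_b and r_b = 1684.1.
Then r_s = 1684.1 - 169 = 1515.1 and Q = 1835.68 - 0.8(1684.1) = 488.4.

r_b = 1684.1, r_s = 1515.1, Q = 488.4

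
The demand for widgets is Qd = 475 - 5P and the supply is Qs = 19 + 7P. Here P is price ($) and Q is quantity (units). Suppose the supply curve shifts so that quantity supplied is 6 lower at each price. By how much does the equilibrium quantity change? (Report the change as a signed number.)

The market clears where 475 - 5P = 19 + 7P. Rearranging, 12P = 456, hence P* = 38.
Then Q* = 475 - 5(38) = 285.
After the shift, supply is Qs = 13 + 7P.
Re-solving, 12P = 462 gives P = 38.5 and Q = 282.5.
ΔQ = 282.5 - 285 = -2.5.

ΔQ = -2.5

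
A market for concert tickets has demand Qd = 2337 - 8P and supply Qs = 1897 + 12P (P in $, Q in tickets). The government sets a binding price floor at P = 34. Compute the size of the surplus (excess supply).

With P fixed at 34, quantity demanded is 2065 and quantity supplied is 2305.
Surplus = Qs - Qd = 2305 - 2065 = 240.

Surplus = 240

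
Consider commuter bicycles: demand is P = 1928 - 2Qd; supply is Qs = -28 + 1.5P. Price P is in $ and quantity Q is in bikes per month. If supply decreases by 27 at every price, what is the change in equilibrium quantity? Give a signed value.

Solving each curve for Q: Qd = 964 - 0.5P.
The market clears where 964 - 0.5P = -28 + 1.5P. Rearranging, 2P = 992, hence P* = 496.
Substitute back: Q* = 964 - 0.5(496) = 716.
After the shift, supply is Qs = -55 + 1.5P.
The new intersection has 1019 = 2P, i.e. P = 509.5, Q = 709.25.
ΔQ = 709.25 - 716 = -6.75.

ΔQ = -6.75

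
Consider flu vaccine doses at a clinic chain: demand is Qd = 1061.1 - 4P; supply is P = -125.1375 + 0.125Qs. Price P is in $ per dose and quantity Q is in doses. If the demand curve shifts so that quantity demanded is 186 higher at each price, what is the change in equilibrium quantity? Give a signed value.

ΔQ = 124

Inverting to quantity form: Qs = 1001.1 + 8P.
At equilibrium Qd = Qs, so 1061.1 - 4P = 1001.1 + 8P; collecting terms, 60 = 12P and P* = 5.
Plugging P* into demand: Q* = 1061.1 - 4(5) = 1041.1.
After the shift, demand is Qd = 1247.1 - 4P.
Re-solving, 12P = 246 gives P = 20.5 and Q = 1165.1.
ΔQ = 1165.1 - 1041.1 = 124.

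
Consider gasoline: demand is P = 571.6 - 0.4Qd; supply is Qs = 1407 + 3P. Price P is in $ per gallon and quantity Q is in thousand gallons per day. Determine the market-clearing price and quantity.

Inverting to quantity form: Qd = 1429 - 2.5P.
Set Qd = Qs: 1429 - 2.5P = 1407 + 3P, so 22 = 5.5P and P* = 4.
Then Q* = 1429 - 2.5(4) = 1419.

P* = 4, Q* = 1419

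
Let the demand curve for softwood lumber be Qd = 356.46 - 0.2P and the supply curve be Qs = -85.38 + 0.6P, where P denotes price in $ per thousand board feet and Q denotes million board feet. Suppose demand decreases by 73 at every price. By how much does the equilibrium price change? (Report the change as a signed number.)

Set Qd = Qs: 356.46 - 0.2P = -85.38 + 0.6P, so 441.84 = 0.8P and P* = 552.3.
Substitute back: Q* = 356.46 - 0.2(552.3) = 246.
After the shift, demand is Qd = 283.46 - 0.2P.
Re-solving, 0.8P = 368.84 gives P = 461.05 and Q = 191.25.
ΔP = 461.05 - 552.3 = -91.25.

ΔP = -91.25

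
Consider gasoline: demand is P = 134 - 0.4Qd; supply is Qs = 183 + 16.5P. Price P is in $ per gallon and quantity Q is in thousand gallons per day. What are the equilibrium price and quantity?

P* = 8, Q* = 315

Inverting to quantity form: Qd = 335 - 2.5P.
Equating demand and supply, 335 - 2.5P = 183 + 16.5P gives 19P = 152, so P* = 8.
Plugging P* into demand: Q* = 335 - 2.5(8) = 315.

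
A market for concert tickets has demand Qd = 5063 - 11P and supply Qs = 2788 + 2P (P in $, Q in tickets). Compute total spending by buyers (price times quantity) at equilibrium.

Total spending by buyers = 549150

At equilibrium Qd = Qs, so 5063 - 11P = 2788 + 2P; collecting terms, 2275 = 13P and P* = 175.
Substitute back: Q* = 5063 - 11(175) = 3138.
Total spending by buyers = P* × Q* = 175 × 3138 = 549150.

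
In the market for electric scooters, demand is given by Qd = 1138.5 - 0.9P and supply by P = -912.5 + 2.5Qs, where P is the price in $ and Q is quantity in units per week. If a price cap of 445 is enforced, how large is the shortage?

Shortage = 195

In direct form, Qs = 365 + 0.4P.
Evaluating both curves at the ceiling price 445 gives Qd = 738, Qs = 543.
Shortage = Qd - Qs = 738 - 543 = 195.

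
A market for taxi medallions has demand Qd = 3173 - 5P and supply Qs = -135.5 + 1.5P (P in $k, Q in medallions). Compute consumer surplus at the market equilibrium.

The market clears where 3173 - 5P = -135.5 + 1.5P. Rearranging, 6.5P = 3308.5, hence P* = 509.
Plugging P* into demand: Q* = 3173 - 5(509) = 628.
Demand choke price (Qd = 0): P = 3173/5 = 634.6. Consumer surplus = ½ × (634.6 - 509) × 628 = 39438.4.

Consumer surplus = 39438.4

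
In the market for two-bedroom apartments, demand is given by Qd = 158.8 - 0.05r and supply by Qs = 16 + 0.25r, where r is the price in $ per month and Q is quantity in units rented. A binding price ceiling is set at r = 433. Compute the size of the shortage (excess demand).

Shortage = 12.9

At r = 433: Qd = 137.15 and Qs = 124.25.
Shortage = Qd - Qs = 137.15 - 124.25 = 12.9.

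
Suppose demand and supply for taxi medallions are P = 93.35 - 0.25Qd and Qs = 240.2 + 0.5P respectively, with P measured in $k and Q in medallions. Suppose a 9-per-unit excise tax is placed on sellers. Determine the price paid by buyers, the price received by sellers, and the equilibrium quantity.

In direct form, Qd = 373.4 - 4P.
Sellers keep P_s = P_b - 9 per unit, so supply in terms of the buyer price is Qs = 235.7 + 0.5P_b.
Equate demand and the shifted supply: 373.4 - 4P_b = 235.7 + 0.5P_b, giving 4.5P_b = 137.7, so P_b = 30.6.
So P_s = 21.6 and the quantity traded is Q = 373.4 - 4(30.6) = 251.

P_b = 30.6, P_s = 21.6, Q = 251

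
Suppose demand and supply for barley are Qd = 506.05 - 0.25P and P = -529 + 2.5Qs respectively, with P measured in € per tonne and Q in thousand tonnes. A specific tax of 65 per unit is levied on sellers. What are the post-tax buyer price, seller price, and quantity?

In direct form, Qs = 211.6 + 0.4P.
Sellers keep P_s = P_b - 65 per unit, so supply in terms of the buyer price is Qs = 185.6 + 0.4P_b.
Market clearing requires 506.05 - 0.25P_b = 185.6 + 0.4P_b; hence 320.45 = 0.65P_b and P_b = 493.
So P_s = 428 and the quantity traded is Q = 506.05 - 0.25(493) = 382.8.

P_b = 493, P_s = 428, Q = 382.8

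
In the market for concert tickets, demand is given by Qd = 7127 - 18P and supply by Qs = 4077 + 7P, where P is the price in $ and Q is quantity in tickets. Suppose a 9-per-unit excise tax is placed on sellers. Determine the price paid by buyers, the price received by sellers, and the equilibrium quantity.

P_b = 124.52, P_s = 115.52, Q = 4885.64

Sellers keep P_s = P_b - 9 per unit, so supply in terms of the buyer price is Qs = 4014 + 7P_b.
Set Qd = Qs: 7127 - 18P_b = 4014 + 7P_b, so 3113 = 25P_b and P_b = 124.52.
Then P_s = 124.52 - 9 = 115.52 and Q = 7127 - 18(124.52) = 4885.64.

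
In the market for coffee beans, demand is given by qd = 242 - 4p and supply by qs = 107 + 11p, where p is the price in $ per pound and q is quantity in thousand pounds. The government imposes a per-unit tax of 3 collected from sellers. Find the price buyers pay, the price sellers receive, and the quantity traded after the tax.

p_b = 11.2, p_s = 8.2, q = 197.2

With a tax of 3 on sellers, they supply based on the net price p_s = p_b - 3, so qs = 74 + 11p_b.
Set qd = qs: 242 - 4p_b = 74 + 11p_b, so 168 = 15p_b and p_b = 11.2.
So p_s = 8.2 and the quantity traded is q = 242 - 4(11.2) = 197.2.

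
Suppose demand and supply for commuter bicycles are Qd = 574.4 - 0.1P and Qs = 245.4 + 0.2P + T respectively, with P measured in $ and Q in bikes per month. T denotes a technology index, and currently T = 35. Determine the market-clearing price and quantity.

P* = 980, Q* = 476.4

With T = 35, supply is Qs = 280.4 + 0.2P.
Set Qd = Qs: 574.4 - 0.1P = 280.4 + 0.2P, so 294 = 0.3P and P* = 980.
Then Q* = 574.4 - 0.1(980) = 476.4.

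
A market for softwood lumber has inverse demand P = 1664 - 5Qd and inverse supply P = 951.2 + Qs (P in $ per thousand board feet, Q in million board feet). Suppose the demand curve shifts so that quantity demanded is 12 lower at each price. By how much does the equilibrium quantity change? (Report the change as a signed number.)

Solving each curve for Q: Qd = 332.8 - 0.2P and Qs = -951.2 + P.
The market clears where 332.8 - 0.2P = -951.2 + P. Rearranging, 1.2P = 1284, hence P* = 1070.
Substitute back: Q* = 332.8 - 0.2(1070) = 118.8.
After the shift, demand is Qd = 320.8 - 0.2P.
New equilibrium: 1272 = 1.2P, so P = 1060 and Q = 108.8.
ΔQ = 108.8 - 118.8 = -10.

ΔQ = -10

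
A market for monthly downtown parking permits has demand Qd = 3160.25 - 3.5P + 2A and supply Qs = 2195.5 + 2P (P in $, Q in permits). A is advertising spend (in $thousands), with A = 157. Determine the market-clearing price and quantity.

P* = 232.5, Q* = 2660.5

With A = 157, demand is Qd = 3474.25 - 3.5P.
At equilibrium Qd = Qs, so 3474.25 - 3.5P = 2195.5 + 2P; collecting terms, 1278.75 = 5.5P and P* = 232.5.
Plugging P* into demand: Q* = 3474.25 - 3.5(232.5) = 2660.5.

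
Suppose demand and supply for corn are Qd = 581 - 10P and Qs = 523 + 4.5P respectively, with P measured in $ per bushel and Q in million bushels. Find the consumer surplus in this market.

Consumer surplus = 14634.05

Set Qd = Qs: 581 - 10P = 523 + 4.5P, so 58 = 14.5P and P* = 4.
Plugging P* into demand: Q* = 581 - 10(4) = 541.
Demand choke price (Qd = 0): P = 581/10 = 58.1. Consumer surplus = ½ × (58.1 - 4) × 541 = 14634.05.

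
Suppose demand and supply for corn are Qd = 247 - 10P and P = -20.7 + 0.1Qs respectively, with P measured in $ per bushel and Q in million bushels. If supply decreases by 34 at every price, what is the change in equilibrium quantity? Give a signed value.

In direct form, Qs = 207 + 10P.
Set Qd = Qs: 247 - 10P = 207 + 10P, so 40 = 20P and P* = 2.
Plugging P* into demand: Q* = 247 - 10(2) = 227.
After the shift, supply is Qs = 173 + 10P.
Re-solving, 20P = 74 gives P = 3.7 and Q = 210.
ΔQ = 210 - 227 = -17.

ΔQ = -17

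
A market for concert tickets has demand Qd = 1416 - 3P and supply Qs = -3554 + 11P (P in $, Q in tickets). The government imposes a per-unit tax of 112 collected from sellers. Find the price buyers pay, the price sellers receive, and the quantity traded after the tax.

The tax drives a wedge P_b - P_s = 112. Substituting P_s = P_b - 112 into supply: Qs = -4786 + 11P_b.
Market clearing requires 1416 - 3P_b = -4786 + 11P_b; hence 6202 = 14P_b and P_b = 443.
Then P_s = 443 - 112 = 331 and Q = 1416 - 3(443) = 87.

P_b = 443, P_s = 331, Q = 87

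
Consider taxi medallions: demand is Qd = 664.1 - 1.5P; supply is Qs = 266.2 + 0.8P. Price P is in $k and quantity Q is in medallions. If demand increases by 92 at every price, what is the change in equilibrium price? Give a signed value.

Set Qd = Qs: 664.1 - 1.5P = 266.2 + 0.8P, so 397.9 = 2.3P and P* = 173.
From the demand curve, Q* = 664.1 - 1.5(173) = 404.6.
After the shift, demand is Qd = 756.1 - 1.5P.
The new intersection has 489.9 = 2.3P, i.e. P = 213, Q = 436.6.
ΔP = 213 - 173 = 40.

ΔP = 40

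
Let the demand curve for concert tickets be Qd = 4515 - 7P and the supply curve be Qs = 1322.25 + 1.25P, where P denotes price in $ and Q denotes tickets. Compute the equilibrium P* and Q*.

P* = 387, Q* = 1806

At equilibrium Qd = Qs, so 4515 - 7P = 1322.25 + 1.25P; collecting terms, 3192.75 = 8.25P and P* = 387.
Plugging P* into demand: Q* = 4515 - 7(387) = 1806.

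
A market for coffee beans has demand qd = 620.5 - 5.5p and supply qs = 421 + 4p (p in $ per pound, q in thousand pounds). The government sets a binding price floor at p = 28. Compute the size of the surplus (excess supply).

Surplus = 66.5

At p = 28: qd = 466.5 and qs = 533.
Surplus = qs - qd = 533 - 466.5 = 66.5.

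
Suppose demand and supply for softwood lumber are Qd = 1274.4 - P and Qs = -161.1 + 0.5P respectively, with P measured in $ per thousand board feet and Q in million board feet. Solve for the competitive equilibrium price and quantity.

P* = 957, Q* = 317.4

Set Qd = Qs: 1274.4 - P = -161.1 + 0.5P, so 1435.5 = 1.5P and P* = 957.
Plugging P* into demand: Q* = 1274.4 - 957 = 317.4.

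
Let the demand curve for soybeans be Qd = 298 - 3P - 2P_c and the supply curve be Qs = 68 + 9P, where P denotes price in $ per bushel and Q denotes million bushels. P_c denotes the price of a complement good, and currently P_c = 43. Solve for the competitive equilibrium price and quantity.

P* = 12, Q* = 176

With P_c = 43, demand is Qd = 212 - 3P.
At equilibrium Qd = Qs, so 212 - 3P = 68 + 9P; collecting terms, 144 = 12P and P* = 12.
Plugging P* into demand: Q* = 212 - 3(12) = 176.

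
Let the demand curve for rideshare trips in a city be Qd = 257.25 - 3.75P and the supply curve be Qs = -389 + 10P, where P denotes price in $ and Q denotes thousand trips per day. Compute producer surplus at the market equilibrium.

Equating demand and supply, 257.25 - 3.75P = -389 + 10P gives 13.75P = 646.25, so P* = 47.
Substitute back: Q* = 257.25 - 3.75(47) = 81.
Supply choke price (Qs = 0): P = 38.9. Producer surplus = ½ × (47 - 38.9) × 81 = 328.05.

Producer surplus = 328.05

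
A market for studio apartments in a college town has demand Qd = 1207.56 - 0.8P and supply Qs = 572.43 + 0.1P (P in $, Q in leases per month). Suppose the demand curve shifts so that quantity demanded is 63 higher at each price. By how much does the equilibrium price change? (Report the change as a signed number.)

Set Qd = Qs: 1207.56 - 0.8P = 572.43 + 0.1P, so 635.13 = 0.9P and P* = 705.7.
Then Q* = 1207.56 - 0.8(705.7) = 643.
After the shift, demand is Qd = 1270.56 - 0.8P.
New equilibrium: 698.13 = 0.9P, so P = 775.7 and Q = 650.
ΔP = 775.7 - 705.7 = 70.

ΔP = 70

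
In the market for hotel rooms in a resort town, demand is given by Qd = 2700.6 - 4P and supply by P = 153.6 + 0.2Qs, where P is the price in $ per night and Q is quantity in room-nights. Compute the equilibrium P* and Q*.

P* = 385.4, Q* = 1159

Solving each curve for Q: Qs = -768 + 5P.
Set Qd = Qs: 2700.6 - 4P = -768 + 5P, so 3468.6 = 9P and P* = 385.4.
Then Q* = 2700.6 - 4(385.4) = 1159.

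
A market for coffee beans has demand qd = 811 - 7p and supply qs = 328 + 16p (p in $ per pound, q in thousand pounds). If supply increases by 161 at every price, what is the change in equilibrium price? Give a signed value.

At equilibrium qd = qs, so 811 - 7p = 328 + 16p; collecting terms, 483 = 23p and p* = 21.
From the demand curve, q* = 811 - 7(21) = 664.
After the shift, supply is qs = 489 + 16p.
New equilibrium: 322 = 23p, so p = 14 and q = 713.
Δp = 14 - 21 = -7.

Δp = -7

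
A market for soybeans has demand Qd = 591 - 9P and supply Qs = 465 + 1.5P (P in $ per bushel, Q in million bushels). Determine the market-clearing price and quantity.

Equating demand and supply, 591 - 9P = 465 + 1.5P gives 10.5P = 126, so P* = 12.
From the demand curve, Q* = 591 - 9(12) = 483.

P* = 12, Q* = 483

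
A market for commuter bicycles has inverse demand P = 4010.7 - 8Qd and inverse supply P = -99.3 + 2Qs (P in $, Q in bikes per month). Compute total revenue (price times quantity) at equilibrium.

Total revenue = 297029.7

Rewriting in direct form: Qd = 501.3375 - 0.125P and Qs = 49.65 + 0.5P.
The market clears where 501.3375 - 0.125P = 49.65 + 0.5P. Rearranging, 0.625P = 451.6875, hence P* = 722.7.
Substitute back: Q* = 501.3375 - 0.125(722.7) = 411.
Total revenue = P* × Q* = 722.7 × 411 = 297029.7.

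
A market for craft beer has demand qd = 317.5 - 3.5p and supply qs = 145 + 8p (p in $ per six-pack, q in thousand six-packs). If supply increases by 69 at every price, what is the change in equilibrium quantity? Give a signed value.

Δq = 21

At equilibrium qd = qs, so 317.5 - 3.5p = 145 + 8p; collecting terms, 172.5 = 11.5p and p* = 15.
Then q* = 317.5 - 3.5(15) = 265.
After the shift, supply is qs = 214 + 8p.
New equilibrium: 103.5 = 11.5p, so p = 9 and q = 286.
Δq = 286 - 265 = 21.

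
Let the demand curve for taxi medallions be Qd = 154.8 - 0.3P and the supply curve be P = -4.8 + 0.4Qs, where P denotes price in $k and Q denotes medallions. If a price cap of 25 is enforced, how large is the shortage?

Shortage = 72.8

Inverting to quantity form: Qs = 12 + 2.5P.
At P = 25: Qd = 147.3 and Qs = 74.5.
Shortage = Qd - Qs = 147.3 - 74.5 = 72.8.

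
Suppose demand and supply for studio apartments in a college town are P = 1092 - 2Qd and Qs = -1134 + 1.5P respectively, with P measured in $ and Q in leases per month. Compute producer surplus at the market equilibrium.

Rewriting in direct form: Qd = 546 - 0.5P.
The market clears where 546 - 0.5P = -1134 + 1.5P. Rearranging, 2P = 1680, hence P* = 840.
Substitute back: Q* = 546 - 0.5(840) = 126.
Supply choke price (Qs = 0): P = 756. Producer surplus = ½ × (840 - 756) × 126 = 5292.

Producer surplus = 5292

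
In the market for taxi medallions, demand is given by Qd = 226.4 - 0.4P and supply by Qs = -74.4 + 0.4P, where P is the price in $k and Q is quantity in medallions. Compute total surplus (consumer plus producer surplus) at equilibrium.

Equating demand and supply, 226.4 - 0.4P = -74.4 + 0.4P gives 0.8P = 300.8, so P* = 376.
From the demand curve, Q* = 226.4 - 0.4(376) = 76.
Demand choke price = 566; supply choke price = 186. CS = ½(566 - 376)(76) = 7220; PS = ½(376 - 186)(76) = 7220. Total surplus = 14440.

Total surplus = 14440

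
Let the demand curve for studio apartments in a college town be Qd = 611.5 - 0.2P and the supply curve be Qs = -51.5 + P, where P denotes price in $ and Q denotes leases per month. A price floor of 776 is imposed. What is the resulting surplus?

Surplus = 268.2

With P fixed at 776, quantity demanded is 456.3 and quantity supplied is 724.5.
Surplus = Qs - Qd = 724.5 - 456.3 = 268.2.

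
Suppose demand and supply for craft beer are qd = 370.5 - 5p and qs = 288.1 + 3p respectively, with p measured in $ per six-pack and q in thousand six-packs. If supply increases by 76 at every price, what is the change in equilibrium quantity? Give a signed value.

At equilibrium qd = qs, so 370.5 - 5p = 288.1 + 3p; collecting terms, 82.4 = 8p and p* = 10.3.
From the demand curve, q* = 370.5 - 5(10.3) = 319.
After the shift, supply is qs = 364.1 + 3p.
New equilibrium: 6.4 = 8p, so p = 0.8 and q = 366.5.
Δq = 366.5 - 319 = 47.5.

Δq = 47.5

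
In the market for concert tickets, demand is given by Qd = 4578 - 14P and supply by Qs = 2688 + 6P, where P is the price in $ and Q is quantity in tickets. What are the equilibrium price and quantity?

Equating demand and supply, 4578 - 14P = 2688 + 6P gives 20P = 1890, so P* = 94.5.
From the demand curve, Q* = 4578 - 14(94.5) = 3255.

P* = 94.5, Q* = 3255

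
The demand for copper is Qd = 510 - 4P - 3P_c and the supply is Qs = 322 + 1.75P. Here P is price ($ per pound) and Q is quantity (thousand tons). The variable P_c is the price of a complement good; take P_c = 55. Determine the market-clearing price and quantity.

P* = 4, Q* = 329

With P_c = 55, demand is Qd = 345 - 4P.
Set Qd = Qs: 345 - 4P = 322 + 1.75P, so 23 = 5.75P and P* = 4.
From the demand curve, Q* = 345 - 4(4) = 329.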